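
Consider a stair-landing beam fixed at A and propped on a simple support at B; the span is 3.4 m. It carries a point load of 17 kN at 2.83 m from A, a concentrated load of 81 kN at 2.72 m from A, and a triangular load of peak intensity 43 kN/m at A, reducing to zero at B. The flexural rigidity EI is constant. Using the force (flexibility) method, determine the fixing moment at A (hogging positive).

M_A = 64.29 kN·m

Take the reaction at B as the redundant and release it; the primary structure is a cantilever fixed at A.
Primary-structure tip deflection at B by superposition:
  point load 17 at a = 2.83: Pa²(3L − a)/(6EI) = 167.2/EI
  point load 81 at a = 2.72: Pa²(3L − a)/(6EI) = 747.1/EI
  triangular load, peak 43 at the fixed end: w₀L⁴/(30EI) = 191.5/EI
  δ_0 = 1106/EI
Tip deflection under a unit load at B: L³/(3EI) = 13.1/EI.
Compatibility at B: δ_0 − R_B·δ_{BB} = 0, so R_B = 1106/13.1 = 84.41 kN.
Moment equilibrium about A: M_A = Σ(load moments about A) − R_B·L = 351.3 − 84.41×3.4 = 64.29 kN·m.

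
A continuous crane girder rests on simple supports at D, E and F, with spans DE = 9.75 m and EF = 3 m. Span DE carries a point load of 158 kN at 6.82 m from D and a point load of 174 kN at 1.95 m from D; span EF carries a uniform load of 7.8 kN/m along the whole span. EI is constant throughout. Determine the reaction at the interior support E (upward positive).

R_E = 303.9 kN

Take M_E as the redundant. Released structure: two simple spans DE and EF with a hinge at E.
Rotations at E on the released spans (each span's end-slope, ×1/EI):
  span DE: point load 158 at a = 6.82: Pab(L + a)/(6LEI) = 894.3/EI
  span DE: point load 174 at a = 1.95: Pab(L + a)/(6LEI) = 529.3/EI
  span EF: UDL 7.8: wL³/(24EI) = 8.775/EI
  relative rotation θ_0 = (1424 + 8.775)/EI = 1432/EI
A unit hogging moment at E produces rotation L₁/(3EI) + L₂/(3EI) = 4.25/EI.
Compatibility: M_E·(L₁+L₂)/(3EI) = θ_0, giving M_E = 337 kN·m (hogging).
Span DE, ΣM about D with M_E applied at E: R_E^{DE}·9.75 = 1417 + 337, so R_E^{DE} = 179.9 kN and R_D = 332 − 179.9 = 152.1 kN.
Span EF, ΣM about F: R_E^{EF}·3 = 35.1 + 337, so R_E^{EF} = 124 kN and R_F = 23.4 − 124 = -100.6 kN.
R_E = 179.9 + 124 = 303.9 kN.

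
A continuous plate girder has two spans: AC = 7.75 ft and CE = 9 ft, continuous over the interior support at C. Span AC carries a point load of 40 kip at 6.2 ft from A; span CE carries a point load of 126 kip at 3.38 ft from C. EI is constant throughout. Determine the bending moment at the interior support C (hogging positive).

Insert a hinge at C; M_C is the redundant, and each span becomes simply supported.
End slopes at the hinge C, treating each span as simply supported:
  span AC: point load 40 at a = 6.2: Pab(L + a)/(6LEI) = 115.3/EI
  span CE: point load 126 at a = 3.38: Pab(L + b)/(6LEI) = 648/EI
  relative rotation θ_0 = (115.3 + 648)/EI = 763.3/EI
A unit hogging moment at C produces rotation L₁/(3EI) + L₂/(3EI) = 5.583/EI.
Slope continuity at C: θ_0 = M_C·5.583/EI, so M_C = 763.3/5.583 = 136.7 kip·ft (hogging).

M_C = 136.7 kip·ft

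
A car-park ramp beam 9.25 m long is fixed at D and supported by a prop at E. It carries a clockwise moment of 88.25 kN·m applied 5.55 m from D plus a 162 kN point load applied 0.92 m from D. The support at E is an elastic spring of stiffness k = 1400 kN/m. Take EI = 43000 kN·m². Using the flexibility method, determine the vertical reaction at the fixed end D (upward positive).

Release the roller at E. Primary structure: cantilever fixed at D.
Deflection at E on the released cantilever, summing each load's contribution:
  clockwise couple 88.25 at a = 5.55: M₀a(2L − a)/(2EI) = 3171/EI
  point load 162 at a = 0.92: Pa²(3L − a)/(6EI) = 613.1/EI
  δ_0 = 3785/EI
Flexibility coefficient — unit upward force at E: δ_{EE} = L³/(3EI) = 263.8/EI.
With EI = 43000 kN·m²: δ_0 = 0.088012 m and δ_{EE} = 0.006135 m/kN.
Compatibility — the spring shortens by R_E/k under the reaction it provides: δ_0 − R_E·δ_{EE} = R_E/k. With 1/k = 0.000714 m/kN, R_E = δ_0 / (δ_{EE} + 1/k) = 0.088012 / (0.006135 + 0.000714) = 12.85 kN.
Vertical equilibrium: R_D = ΣP − R_E = 162 − 12.85 = 149.2 kN.

R_D = 149.2 kN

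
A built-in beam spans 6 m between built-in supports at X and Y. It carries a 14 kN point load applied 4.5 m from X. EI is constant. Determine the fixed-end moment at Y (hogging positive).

Release both end moments; the primary structure is a simply-supported span XY with redundants M_X and M_Y.
Simple-span end rotations at X and Y under the given loads:
  at X: point load 14 at a = 4.5: Pab(L + b)/(6LEI) = 19.69/EI
  at Y: point load 14 at a = 4.5: Pab(L + a)/(6LEI) = 27.56/EI
  θ_X0 = 19.69/EI,  θ_Y0 = 27.56/EI
Flexibility coefficients: a unit moment at one end gives L/(3EI) there and L/(6EI) at the far end, so f₁₁ = f₂₂ = 2/EI and f₁₂ = f₂₁ = 1/EI.
Compatibility — zero rotation at each built-in end:
  2 M_X + 1 M_Y = 19.69
  1 M_X + 2 M_Y = 27.56
Solving the pair gives M_X = 3.938 kN·m and M_Y = 11.81 kN·m (hogging).

M_Y = 11.81 kN·m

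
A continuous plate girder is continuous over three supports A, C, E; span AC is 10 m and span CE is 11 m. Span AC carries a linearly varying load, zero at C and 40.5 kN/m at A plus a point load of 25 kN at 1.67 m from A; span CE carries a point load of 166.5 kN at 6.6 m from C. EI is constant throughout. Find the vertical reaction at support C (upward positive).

R_C = 192.4 kN

Insert a hinge at C; M_C is the redundant, and each span becomes simply supported.
End slopes at the hinge C, treating each span as simply supported:
  span AC: triangular load, peak 40.5: 7w₀L³/(360EI) = 787.5/EI
  span AC: point load 25 at a = 1.67: Pab(L + a)/(6LEI) = 67.64/EI
  span CE: point load 166.5 at a = 6.6: Pab(L + b)/(6LEI) = 1128/EI
  relative rotation θ_0 = (855.1 + 1128)/EI = 1983/EI
A unit hogging moment at C produces rotation L₁/(3EI) + L₂/(3EI) = 7/EI.
Compatibility: M_C·(L₁+L₂)/(3EI) = θ_0, giving M_C = 283.3 kN·m (hogging).
Span AC, ΣM about A with M_C applied at C: R_C^{AC}·10 = 716.8 + 283.3, so R_C^{AC} = 100 kN and R_A = 227.5 − 100 = 127.5 kN.
Span CE, ΣM about E: R_C^{CE}·11 = 732.6 + 283.3, so R_C^{CE} = 92.36 kN and R_E = 166.5 − 92.36 = 74.14 kN.
R_C = 100 + 92.36 = 192.4 kN.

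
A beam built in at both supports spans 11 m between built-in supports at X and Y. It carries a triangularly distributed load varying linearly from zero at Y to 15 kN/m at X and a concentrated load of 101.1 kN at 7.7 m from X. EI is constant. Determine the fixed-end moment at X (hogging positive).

Release both end moments; the primary structure is a simply-supported span XY with redundants M_X and M_Y.
On the primary (simply-supported) span, the end slopes from the loading are:
  at X: triangular load, peak 15: w₀L³/(45EI) = 443.7/EI
  at Y: triangular load, peak 15: 7w₀L³/(360EI) = 388.2/EI
  at X: point load 101.1 at a = 7.7: Pab(L + b)/(6LEI) = 556.6/EI
  at Y: point load 101.1 at a = 7.7: Pab(L + a)/(6LEI) = 727.9/EI
  θ_X0 = 1000/EI,  θ_Y0 = 1116/EI
Flexibility coefficients: a unit moment at one end gives L/(3EI) there and L/(6EI) at the far end, so f₁₁ = f₂₂ = 3.667/EI and f₁₂ = f₂₁ = 1.833/EI.
Compatibility — zero rotation at each built-in end:
  3.667 M_X + 1.833 M_Y = 1000
  1.833 M_X + 3.667 M_Y = 1116
Solving the pair gives M_X = 160.8 kN·m and M_Y = 224 kN·m (hogging).

M_X = 160.8 kN·m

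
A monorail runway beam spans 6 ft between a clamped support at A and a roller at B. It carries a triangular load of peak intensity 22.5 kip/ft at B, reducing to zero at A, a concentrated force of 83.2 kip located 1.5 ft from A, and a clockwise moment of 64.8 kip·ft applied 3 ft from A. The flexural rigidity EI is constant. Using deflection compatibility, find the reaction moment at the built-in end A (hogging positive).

M_A = 121 kip·ft

Release the roller at B. Primary structure: cantilever fixed at A.
Downward deflection at the released point B due to the loads:
  triangular load, peak 22.5 at the free end: 11w₀L⁴/(120EI) = 2673/EI
  point load 83.2 at a = 1.5: Pa²(3L − a)/(6EI) = 514.8/EI
  clockwise couple 64.8 at a = 3: M₀a(2L − a)/(2EI) = 874.8/EI
  δ_0 = 4063/EI
Tip deflection under a unit load at B: L³/(3EI) = 72/EI.
Compatibility at B: δ_0 − R_B·δ_{BB} = 0, so R_B = 4063/72 = 56.42 kip.
Moment equilibrium about A: M_A = Σ(load moments about A) − R_B·L = 459.6 − 56.42×6 = 121 kip·ft.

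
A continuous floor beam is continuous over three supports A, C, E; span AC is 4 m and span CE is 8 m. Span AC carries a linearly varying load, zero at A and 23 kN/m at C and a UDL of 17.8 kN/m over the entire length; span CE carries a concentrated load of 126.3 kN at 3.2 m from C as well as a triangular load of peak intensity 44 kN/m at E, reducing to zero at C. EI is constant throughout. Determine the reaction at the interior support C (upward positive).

R_C = 297.8 kN

Release continuity at C by inserting a hinge; the redundant is the internal moment M_C. The primary structure is two simply-supported spans AC and CE.
Discontinuity in slope at C on the released structure — sum the simple-span end rotations:
  span AC: triangular load, peak 23: w₀L³/(45EI) = 32.71/EI
  span AC: UDL 17.8: wL³/(24EI) = 47.47/EI
  span CE: point load 126.3 at a = 3.2: Pab(L + b)/(6LEI) = 517.3/EI
  span CE: triangular load, peak 44: 7w₀L³/(360EI) = 438/EI
  relative rotation θ_0 = (80.18 + 955.4)/EI = 1036/EI
A unit hogging moment at C produces rotation L₁/(3EI) + L₂/(3EI) = 4/EI.
Compatibility: M_C·(L₁+L₂)/(3EI) = θ_0, giving M_C = 258.9 kN·m (hogging).
Span AC, ΣM about A with M_C applied at C: R_C^{AC}·4 = 265.1 + 258.9, so R_C^{AC} = 131 kN and R_A = 117.2 − 131 = -13.79 kN.
Span CE, ΣM about E: R_C^{CE}·8 = 1076 + 258.9, so R_C^{CE} = 166.8 kN and R_E = 302.3 − 166.8 = 135.5 kN.
R_C = 131 + 166.8 = 297.8 kN.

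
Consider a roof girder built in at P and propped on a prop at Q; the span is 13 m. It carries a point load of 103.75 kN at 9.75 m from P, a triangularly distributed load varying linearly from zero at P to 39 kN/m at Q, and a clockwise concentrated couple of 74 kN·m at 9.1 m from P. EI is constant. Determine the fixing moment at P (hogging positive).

M_P = 515.5 kN·m

Remove the prop at Q; the released (primary) structure is a cantilever built in at P.
Deflection at Q on the released cantilever, summing each load's contribution:
  point load 103.75 at a = 9.75: Pa²(3L − a)/(6EI) = 48081/EI
  triangular load, peak 39 at the free end: 11w₀L⁴/(120EI) = 102106/EI
  clockwise couple 74 at a = 9.1: M₀a(2L − a)/(2EI) = 5690/EI
  δ_0 = 155877/EI
Flexibility coefficient — unit upward force at Q: δ_{QQ} = L³/(3EI) = 732.3/EI.
The prop prevents deflection at Q: R_Q = δ_0/δ_{QQ} = 155877/732.3 = 212.8 kN.
Moment equilibrium about P: M_P = Σ(load moments about P) − R_Q·L = 3283 − 212.8×13 = 515.5 kN·m.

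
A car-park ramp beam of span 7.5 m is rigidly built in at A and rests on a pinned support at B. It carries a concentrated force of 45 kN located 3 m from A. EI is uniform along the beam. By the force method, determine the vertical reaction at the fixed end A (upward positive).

Choose R_B as the redundant. The primary structure is the cantilever fixed at A.
Deflection at B on the released cantilever, summing each load's contribution:
  point load 45 at a = 3: Pa²(3L − a)/(6EI) = 1316/EI
Tip deflection under a unit load at B: L³/(3EI) = 140.6/EI.
The prop prevents deflection at B: R_B = δ_0/δ_{BB} = 1316/140.6 = 9.36 kN.
Vertical equilibrium: R_A = ΣP − R_B = 45 − 9.36 = 35.64 kN.

R_A = 35.64 kN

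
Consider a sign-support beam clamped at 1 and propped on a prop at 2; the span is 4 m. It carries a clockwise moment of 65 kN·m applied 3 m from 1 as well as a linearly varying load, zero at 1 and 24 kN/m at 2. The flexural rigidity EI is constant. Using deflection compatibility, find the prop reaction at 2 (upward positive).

Take the reaction at 2 as the redundant and release it; the primary structure is a cantilever fixed at 1.
Deflection at 2 on the released cantilever, summing each load's contribution:
  clockwise couple 65 at a = 3: M₀a(2L − a)/(2EI) = 487.5/EI
  triangular load, peak 24 at the free end: 11w₀L⁴/(120EI) = 563.2/EI
  δ_0 = 1051/EI
Tip deflection under a unit load at 2: L³/(3EI) = 21.33/EI.
The prop prevents deflection at 2: R_2 = δ_0/δ_{22} = 1051/21.33 = 49.25 kN.

R_2 = 49.25 kN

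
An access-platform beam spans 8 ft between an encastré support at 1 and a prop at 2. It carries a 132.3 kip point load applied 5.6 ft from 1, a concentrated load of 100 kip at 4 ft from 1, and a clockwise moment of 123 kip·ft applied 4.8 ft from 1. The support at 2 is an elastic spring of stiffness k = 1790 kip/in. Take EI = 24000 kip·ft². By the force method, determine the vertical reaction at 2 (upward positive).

Remove the prop at 2; the released (primary) structure is a cantilever built in at 1.
Free-end deflection of the primary structure under the applied loading (downward +):
  point load 132.3 at a = 5.6: Pa²(3L − a)/(6EI) = 12723/EI
  point load 100 at a = 4: Pa²(3L − a)/(6EI) = 5333/EI
  clockwise couple 123 at a = 4.8: M₀a(2L − a)/(2EI) = 3306/EI
  δ_0 = 21363/EI
Flexibility coefficient — unit upward force at 2: δ_{22} = L³/(3EI) = 170.7/EI.
With EI = 24000 kip·ft²: δ_0 = 0.89012 ft and δ_{22} = 0.007111 ft/kip.
Compatibility — the spring shortens by R_2/k under the reaction it provides: δ_0 − R_2·δ_{22} = R_2/k. With 1/k = 1/(1790×12) ft/kip = 0.000047 ft/kip, R_2 = δ_0 / (δ_{22} + 1/k) = 0.89012 / (0.007111 + 0.000047) = 124.4 kip.

R_2 = 124.4 kip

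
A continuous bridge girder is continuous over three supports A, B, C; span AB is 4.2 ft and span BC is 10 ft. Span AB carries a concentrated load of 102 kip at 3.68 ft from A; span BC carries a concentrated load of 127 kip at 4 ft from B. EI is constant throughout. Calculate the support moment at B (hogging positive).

M_B = 184.6 kip·ft

Take M_B as the redundant. Released structure: two simple spans AB and BC with a hinge at B.
Rotations at B on the released spans (each span's end-slope, ×1/EI):
  span AB: point load 102 at a = 3.68: Pab(L + a)/(6LEI) = 61.03/EI
  span BC: point load 127 at a = 4: Pab(L + b)/(6LEI) = 812.8/EI
  relative rotation θ_0 = (61.03 + 812.8)/EI = 873.8/EI
A unit hogging moment at B produces rotation L₁/(3EI) + L₂/(3EI) = 4.733/EI.
Slope continuity at B: θ_0 = M_B·4.733/EI, so M_B = 873.8/4.733 = 184.6 kip·ft (hogging).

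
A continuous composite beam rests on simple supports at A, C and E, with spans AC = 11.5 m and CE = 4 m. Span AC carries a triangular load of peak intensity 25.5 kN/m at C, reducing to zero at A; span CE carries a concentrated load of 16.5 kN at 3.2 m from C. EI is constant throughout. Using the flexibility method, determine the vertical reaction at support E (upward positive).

R_E = -28.91 kN

Take M_C as the redundant. Released structure: two simple spans AC and CE with a hinge at C.
End slopes at the hinge C, treating each span as simply supported:
  span AC: triangular load, peak 25.5: w₀L³/(45EI) = 861.8/EI
  span CE: point load 16.5 at a = 3.2: Pab(L + b)/(6LEI) = 8.448/EI
  relative rotation θ_0 = (861.8 + 8.448)/EI = 870.3/EI
A unit hogging moment at C produces rotation L₁/(3EI) + L₂/(3EI) = 5.167/EI.
Slope continuity at C: θ_0 = M_C·5.167/EI, so M_C = 870.3/5.167 = 168.4 kN·m (hogging).
Span CE, ΣM about E: R_C^{CE}·4 = 13.2 + 168.4, so R_C^{CE} = 45.41 kN and R_E = 16.5 − 45.41 = -28.91 kN.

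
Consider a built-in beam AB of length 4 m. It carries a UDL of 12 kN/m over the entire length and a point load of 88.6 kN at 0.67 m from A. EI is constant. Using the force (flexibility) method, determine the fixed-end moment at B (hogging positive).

Release both end moments; the primary structure is a simply-supported span AB with redundants M_A and M_B.
On the primary (simply-supported) span, the end slopes from the loading are:
  at A: UDL 12: wL³/(24EI) = 32/EI
  at B: UDL 12: wL³/(24EI) = 32/EI
  at A: point load 88.6 at a = 0.67: Pab(L + b)/(6LEI) = 60.37/EI
  at B: point load 88.6 at a = 0.67: Pab(L + a)/(6LEI) = 38.46/EI
  θ_A0 = 92.37/EI,  θ_B0 = 70.46/EI
Flexibility coefficients: a unit moment at one end gives L/(3EI) there and L/(6EI) at the far end, so f₁₁ = f₂₂ = 1.333/EI and f₁₂ = f₂₁ = 0.6667/EI.
Compatibility — zero rotation at each built-in end:
  1.333 M_A + 0.6667 M_B = 92.37
  0.6667 M_A + 1.333 M_B = 70.46
Solving the pair gives M_A = 57.14 kN·m and M_B = 24.28 kN·m (hogging).

M_B = 24.28 kN·m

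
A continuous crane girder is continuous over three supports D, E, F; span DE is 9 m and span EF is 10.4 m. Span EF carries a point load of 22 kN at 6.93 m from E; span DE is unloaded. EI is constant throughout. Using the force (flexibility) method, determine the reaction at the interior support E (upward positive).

R_E = 11.11 kN

Release continuity at E by inserting a hinge; the redundant is the internal moment M_E. The primary structure is two simply-supported spans DE and EF.
End slopes at the hinge E, treating each span as simply supported:
  span EF: point load 22 at a = 6.93: Pab(L + b)/(6LEI) = 117.6/EI
  relative rotation θ_0 = (0 + 117.6)/EI = 117.6/EI
A unit hogging moment at E produces rotation L₁/(3EI) + L₂/(3EI) = 6.467/EI.
Slope continuity at E: θ_0 = M_E·6.467/EI, so M_E = 117.6/6.467 = 18.18 kN·m (hogging).
Span DE, ΣM about D with M_E applied at E: R_E^{DE}·9 = 0 + 18.18, so R_E^{DE} = 2.02 kN and R_D = 0 − 2.02 = -2.02 kN.
Span EF, ΣM about F: R_E^{EF}·10.4 = 76.34 + 18.18, so R_E^{EF} = 9.089 kN and R_F = 22 − 9.089 = 12.91 kN.
R_E = 2.02 + 9.089 = 11.11 kN.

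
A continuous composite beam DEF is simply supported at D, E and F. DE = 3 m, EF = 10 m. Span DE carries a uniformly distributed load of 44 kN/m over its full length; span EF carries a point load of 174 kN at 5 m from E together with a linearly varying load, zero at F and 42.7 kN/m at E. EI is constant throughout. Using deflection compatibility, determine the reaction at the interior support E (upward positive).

R_E = 503.9 kN

Take M_E as the redundant. Released structure: two simple spans DE and EF with a hinge at E.
End slopes at the hinge E, treating each span as simply supported:
  span DE: UDL 44: wL³/(24EI) = 49.5/EI
  span EF: point load 174 at a = 5: Pab(L + b)/(6LEI) = 1088/EI
  span EF: triangular load, peak 42.7: w₀L³/(45EI) = 948.9/EI
  relative rotation θ_0 = (49.5 + 2036)/EI = 2086/EI
A unit hogging moment at E produces rotation L₁/(3EI) + L₂/(3EI) = 4.333/EI.
Slope continuity at E: θ_0 = M_E·4.333/EI, so M_E = 2086/4.333 = 481.4 kN·m (hogging).
Span DE, ΣM about D with M_E applied at E: R_E^{DE}·3 = 198 + 481.4, so R_E^{DE} = 226.5 kN and R_D = 132 − 226.5 = -94.45 kN.
Span EF, ΣM about F: R_E^{EF}·10 = 2293 + 481.4, so R_E^{EF} = 277.5 kN and R_F = 387.5 − 277.5 = 110 kN.
R_E = 226.5 + 277.5 = 503.9 kN.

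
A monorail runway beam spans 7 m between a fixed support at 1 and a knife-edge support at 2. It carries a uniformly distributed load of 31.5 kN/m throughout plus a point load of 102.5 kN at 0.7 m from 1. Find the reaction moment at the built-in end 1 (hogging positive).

Release the roller at 2. Primary structure: cantilever fixed at 1.
Primary-structure tip deflection at 2 by superposition:
  UDL 31.5: wL⁴/(8EI) = 9454/EI
  point load 102.5 at a = 0.7: Pa²(3L − a)/(6EI) = 169.9/EI
  δ_0 = 9624/EI
Tip deflection under a unit load at 2: L³/(3EI) = 114.3/EI.
The prop prevents deflection at 2: R_2 = δ_0/δ_{22} = 9624/114.3 = 84.17 kN.
Moment equilibrium about 1: M_1 = Σ(load moments about 1) − R_2·L = 843.5 − 84.17×7 = 254.3 kN·m.

M_1 = 254.3 kN·m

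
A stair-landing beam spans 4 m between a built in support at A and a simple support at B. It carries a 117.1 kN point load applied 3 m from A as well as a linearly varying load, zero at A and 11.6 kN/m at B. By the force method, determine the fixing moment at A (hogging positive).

M_A = 65.72 kN·m

Remove the prop at B; the released (primary) structure is a cantilever built in at A.
Deflection at B on the released cantilever, summing each load's contribution:
  point load 117.1 at a = 3: Pa²(3L − a)/(6EI) = 1581/EI
  triangular load, peak 11.6 at the free end: 11w₀L⁴/(120EI) = 272.2/EI
  δ_0 = 1853/EI
Tip deflection under a unit load at B: L³/(3EI) = 21.33/EI.
The prop prevents deflection at B: R_B = δ_0/δ_{BB} = 1853/21.33 = 86.86 kN.
Moment equilibrium about A: M_A = Σ(load moments about A) − R_B·L = 413.2 − 86.86×4 = 65.72 kN·m.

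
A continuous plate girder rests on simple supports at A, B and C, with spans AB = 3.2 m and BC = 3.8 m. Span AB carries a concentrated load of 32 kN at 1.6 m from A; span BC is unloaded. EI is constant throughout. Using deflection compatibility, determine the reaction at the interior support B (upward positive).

R_B = 21.05 kN

Take M_B as the redundant. Released structure: two simple spans AB and BC with a hinge at B.
End slopes at the hinge B, treating each span as simply supported:
  span AB: point load 32 at a = 1.6: Pab(L + a)/(6LEI) = 20.48/EI
  relative rotation θ_0 = (20.48 + 0)/EI = 20.48/EI
A unit hogging moment at B produces rotation L₁/(3EI) + L₂/(3EI) = 2.333/EI.
Compatibility: M_B·(L₁+L₂)/(3EI) = θ_0, giving M_B = 8.777 kN·m (hogging).
Span AB, ΣM about A with M_B applied at B: R_B^{AB}·3.2 = 51.2 + 8.777, so R_B^{AB} = 18.74 kN and R_A = 32 − 18.74 = 13.26 kN.
Span BC, ΣM about C: R_B^{BC}·3.8 = 0 + 8.777, so R_B^{BC} = 2.31 kN and R_C = 0 − 2.31 = -2.31 kN.
R_B = 18.74 + 2.31 = 21.05 kN.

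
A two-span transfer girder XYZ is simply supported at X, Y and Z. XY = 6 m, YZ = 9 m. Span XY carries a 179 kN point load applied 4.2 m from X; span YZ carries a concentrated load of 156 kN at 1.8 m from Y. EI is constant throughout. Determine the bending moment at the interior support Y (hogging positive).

M_Y = 198 kN·m

Insert a hinge at Y; M_Y is the redundant, and each span becomes simply supported.
Discontinuity in slope at Y on the released structure — sum the simple-span end rotations:
  span XY: point load 179 at a = 4.2: Pab(L + a)/(6LEI) = 383.4/EI
  span YZ: point load 156 at a = 1.8: Pab(L + b)/(6LEI) = 606.5/EI
  relative rotation θ_0 = (383.4 + 606.5)/EI = 989.9/EI
A unit hogging moment at Y produces rotation L₁/(3EI) + L₂/(3EI) = 5/EI.
Slope continuity at Y: θ_0 = M_Y·5/EI, so M_Y = 989.9/5 = 198 kN·m (hogging).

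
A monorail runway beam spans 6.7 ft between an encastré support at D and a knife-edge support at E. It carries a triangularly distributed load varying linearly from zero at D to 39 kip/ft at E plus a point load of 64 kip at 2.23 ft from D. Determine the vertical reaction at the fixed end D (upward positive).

R_D = 113.3 kip

Choose R_E as the redundant. The primary structure is the cantilever fixed at D.
Downward deflection at the released point E due to the loads:
  triangular load, peak 39 at the free end: 11w₀L⁴/(120EI) = 7204/EI
  point load 64 at a = 2.23: Pa²(3L − a)/(6EI) = 947.9/EI
  δ_0 = 8152/EI
Flexibility coefficient — unit upward force at E: δ_{EE} = L³/(3EI) = 100.3/EI.
The prop prevents deflection at E: R_E = δ_0/δ_{EE} = 8152/100.3 = 81.31 kip.
Vertical equilibrium: R_D = ΣP − R_E = 194.7 − 81.31 = 113.3 kip.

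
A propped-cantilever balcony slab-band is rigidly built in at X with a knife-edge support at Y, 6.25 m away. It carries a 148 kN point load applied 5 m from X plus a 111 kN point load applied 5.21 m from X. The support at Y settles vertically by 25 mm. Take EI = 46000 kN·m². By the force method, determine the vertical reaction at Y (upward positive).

Release the roller at Y. Primary structure: cantilever fixed at X.
Primary-structure tip deflection at Y by superposition:
  point load 148 at a = 5: Pa²(3L − a)/(6EI) = 8479/EI
  point load 111 at a = 5.21: Pa²(3L − a)/(6EI) = 6799/EI
  δ_0 = 15278/EI
Tip deflection under a unit load at Y: L³/(3EI) = 81.38/EI.
With EI = 46000 kN·m²: δ_0 = 0.33214 m and δ_{YY} = 0.001769 m/kN.
Compatibility — the beam at Y must follow the support down by 0.025 m: δ_0 − R_Y·δ_{YY} = 0.025, so R_Y = (0.33214 − 0.025)/0.001769 = 173.6 kN.

R_Y = 173.6 kN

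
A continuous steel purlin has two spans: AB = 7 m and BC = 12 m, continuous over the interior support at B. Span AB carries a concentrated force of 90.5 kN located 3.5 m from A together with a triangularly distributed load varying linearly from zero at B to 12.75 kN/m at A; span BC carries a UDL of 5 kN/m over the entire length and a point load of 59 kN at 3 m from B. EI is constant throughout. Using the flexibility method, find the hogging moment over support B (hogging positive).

Release continuity at B by inserting a hinge; the redundant is the internal moment M_B. The primary structure is two simply-supported spans AB and BC.
Discontinuity in slope at B on the released structure — sum the simple-span end rotations:
  span AB: point load 90.5 at a = 3.5: Pab(L + a)/(6LEI) = 277.2/EI
  span AB: triangular load, peak 12.75: 7w₀L³/(360EI) = 85.04/EI
  span BC: UDL 5: wL³/(24EI) = 360/EI
  span BC: point load 59 at a = 3: Pab(L + b)/(6LEI) = 464.6/EI
  relative rotation θ_0 = (362.2 + 824.6)/EI = 1187/EI
A unit hogging moment at B produces rotation L₁/(3EI) + L₂/(3EI) = 6.333/EI.
Compatibility: M_B·(L₁+L₂)/(3EI) = θ_0, giving M_B = 187.4 kN·m (hogging).

M_B = 187.4 kN·m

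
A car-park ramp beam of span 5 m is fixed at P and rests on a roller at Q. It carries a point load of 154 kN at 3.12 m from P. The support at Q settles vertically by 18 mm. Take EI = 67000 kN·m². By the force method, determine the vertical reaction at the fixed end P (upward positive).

Take the reaction at Q as the redundant and release it; the primary structure is a cantilever fixed at P.
Downward deflection at the released point Q due to the loads:
  point load 154 at a = 3.12: Pa²(3L − a)/(6EI) = 2968/EI
Tip deflection under a unit load at Q: L³/(3EI) = 41.67/EI.
With EI = 67000 kN·m²: δ_0 = 0.044302 m and δ_{QQ} = 0.000622 m/kN.
Compatibility — the beam at Q must follow the support down by 0.018 m: δ_0 − R_Q·δ_{QQ} = 0.018, so R_Q = (0.044302 − 0.018)/0.000622 = 42.29 kN.
Vertical equilibrium: R_P = ΣP − R_Q = 154 − 42.29 = 111.7 kN.

R_P = 111.7 kN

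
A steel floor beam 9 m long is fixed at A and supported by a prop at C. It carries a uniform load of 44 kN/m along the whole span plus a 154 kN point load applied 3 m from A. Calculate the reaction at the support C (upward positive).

Release the roller at C. Primary structure: cantilever fixed at A.
Downward deflection at the released point C due to the loads:
  UDL 44: wL⁴/(8EI) = 36086/EI
  point load 154 at a = 3: Pa²(3L − a)/(6EI) = 5544/EI
  δ_0 = 41630/EI
Flexibility coefficient — unit upward force at C: δ_{CC} = L³/(3EI) = 243/EI.
Compatibility at C: δ_0 − R_C·δ_{CC} = 0, so R_C = 41630/243 = 171.3 kN.

R_C = 171.3 kN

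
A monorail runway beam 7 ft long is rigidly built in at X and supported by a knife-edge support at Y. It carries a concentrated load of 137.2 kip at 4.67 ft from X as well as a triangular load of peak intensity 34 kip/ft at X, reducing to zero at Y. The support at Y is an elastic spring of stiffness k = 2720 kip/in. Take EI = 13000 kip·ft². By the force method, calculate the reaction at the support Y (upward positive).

R_Y = 94.7 kip

Remove the prop at Y; the released (primary) structure is a cantilever built in at X.
Deflection at Y on the released cantilever, summing each load's contribution:
  point load 137.2 at a = 4.67: Pa²(3L − a)/(6EI) = 8144/EI
  triangular load, peak 34 at the fixed end: w₀L⁴/(30EI) = 2721/EI
  δ_0 = 10865/EI
Flexibility coefficient — unit upward force at Y: δ_{YY} = L³/(3EI) = 114.3/EI.
With EI = 13000 kip·ft²: δ_0 = 0.83576 ft and δ_{YY} = 0.008795 ft/kip.
Compatibility — the spring shortens by R_Y/k under the reaction it provides: δ_0 − R_Y·δ_{YY} = R_Y/k. With 1/k = 1/(2720×12) ft/kip = 0.000031 ft/kip, R_Y = δ_0 / (δ_{YY} + 1/k) = 0.83576 / (0.008795 + 0.000031) = 94.7 kip.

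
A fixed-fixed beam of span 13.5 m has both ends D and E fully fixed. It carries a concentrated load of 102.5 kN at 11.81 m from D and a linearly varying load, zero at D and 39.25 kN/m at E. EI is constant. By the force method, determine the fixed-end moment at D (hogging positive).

M_D = 257.4 kN·m

Take the two fixed-end moments M_D, M_E as redundants; the released structure is the simple span DE.
Simple-span end rotations at D and E under the given loads:
  at D: point load 102.5 at a = 11.81: Pab(L + b)/(6LEI) = 383.6/EI
  at E: point load 102.5 at a = 11.81: Pab(L + a)/(6LEI) = 639.2/EI
  at D: triangular load, peak 39.25: 7w₀L³/(360EI) = 1878/EI
  at E: triangular load, peak 39.25: w₀L³/(45EI) = 2146/EI
  θ_D0 = 2261/EI,  θ_E0 = 2785/EI
Flexibility coefficients: a unit moment at one end gives L/(3EI) there and L/(6EI) at the far end, so f₁₁ = f₂₂ = 4.5/EI and f₁₂ = f₂₁ = 2.25/EI.
Compatibility — zero rotation at each built-in end:
  4.5 M_D + 2.25 M_E = 2261
  2.25 M_D + 4.5 M_E = 2785
Solving the pair gives M_D = 257.4 kN·m and M_E = 490.2 kN·m (hogging).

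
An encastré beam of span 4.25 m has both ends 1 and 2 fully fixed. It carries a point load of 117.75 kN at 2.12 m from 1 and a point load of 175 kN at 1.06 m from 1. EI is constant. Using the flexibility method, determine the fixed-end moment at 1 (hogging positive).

M_1 = 167.2 kN·m

Take the two fixed-end moments M_1, M_2 as redundants; the released structure is the simple span 12.
On the primary (simply-supported) span, the end slopes from the loading are:
  at 1: point load 117.75 at a = 2.12: Pab(L + b)/(6LEI) = 133/EI
  at 2: point load 117.75 at a = 2.12: Pab(L + a)/(6LEI) = 132.8/EI
  at 1: point load 175 at a = 1.06: Pab(L + b)/(6LEI) = 172.7/EI
  at 2: point load 175 at a = 1.06: Pab(L + a)/(6LEI) = 123.2/EI
  θ_10 = 305.7/EI,  θ_20 = 256/EI
Flexibility coefficients: a unit moment at one end gives L/(3EI) there and L/(6EI) at the far end, so f₁₁ = f₂₂ = 1.417/EI and f₁₂ = f₂₁ = 0.7083/EI.
Compatibility — zero rotation at each built-in end:
  1.417 M_1 + 0.7083 M_2 = 305.7
  0.7083 M_1 + 1.417 M_2 = 256
Solving the pair gives M_1 = 167.2 kN·m and M_2 = 97.13 kN·m (hogging).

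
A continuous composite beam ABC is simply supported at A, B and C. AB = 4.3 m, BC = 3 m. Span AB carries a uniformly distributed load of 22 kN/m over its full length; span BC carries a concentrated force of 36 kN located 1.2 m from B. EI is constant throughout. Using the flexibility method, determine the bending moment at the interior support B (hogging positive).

Release continuity at B by inserting a hinge; the redundant is the internal moment M_B. The primary structure is two simply-supported spans AB and BC.
End slopes at the hinge B, treating each span as simply supported:
  span AB: UDL 22: wL³/(24EI) = 72.88/EI
  span BC: point load 36 at a = 1.2: Pab(L + b)/(6LEI) = 20.74/EI
  relative rotation θ_0 = (72.88 + 20.74)/EI = 93.62/EI
A unit hogging moment at B produces rotation L₁/(3EI) + L₂/(3EI) = 2.433/EI.
Slope continuity at B: θ_0 = M_B·2.433/EI, so M_B = 93.62/2.433 = 38.47 kN·m (hogging).

M_B = 38.47 kN·m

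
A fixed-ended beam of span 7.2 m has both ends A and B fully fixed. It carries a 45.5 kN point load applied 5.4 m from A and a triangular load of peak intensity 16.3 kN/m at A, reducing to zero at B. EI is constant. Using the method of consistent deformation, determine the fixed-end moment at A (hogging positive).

Release both end moments; the primary structure is a simply-supported span AB with redundants M_A and M_B.
On the primary (simply-supported) span, the end slopes from the loading are:
  at A: point load 45.5 at a = 5.4: Pab(L + b)/(6LEI) = 92.14/EI
  at B: point load 45.5 at a = 5.4: Pab(L + a)/(6LEI) = 129/EI
  at A: triangular load, peak 16.3: w₀L³/(45EI) = 135.2/EI
  at B: triangular load, peak 16.3: 7w₀L³/(360EI) = 118.3/EI
  θ_A0 = 227.3/EI,  θ_B0 = 247.3/EI
Flexibility coefficients: a unit moment at one end gives L/(3EI) there and L/(6EI) at the far end, so f₁₁ = f₂₂ = 2.4/EI and f₁₂ = f₂₁ = 1.2/EI.
Compatibility — zero rotation at each built-in end:
  2.4 M_A + 1.2 M_B = 227.3
  1.2 M_A + 2.4 M_B = 247.3
Solving the pair gives M_A = 57.61 kN·m and M_B = 74.24 kN·m (hogging).

M_A = 57.61 kN·m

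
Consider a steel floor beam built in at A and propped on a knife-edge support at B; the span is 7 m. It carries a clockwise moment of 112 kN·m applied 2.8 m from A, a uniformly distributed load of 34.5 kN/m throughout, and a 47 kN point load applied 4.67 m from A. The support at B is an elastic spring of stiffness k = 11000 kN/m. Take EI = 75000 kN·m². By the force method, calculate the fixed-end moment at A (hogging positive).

M_A = 315.8 kN·m

Release the roller at B. Primary structure: cantilever fixed at A.
Primary-structure tip deflection at B by superposition:
  clockwise couple 112 at a = 2.8: M₀a(2L − a)/(2EI) = 1756/EI
  UDL 34.5: wL⁴/(8EI) = 10354/EI
  point load 47 at a = 4.67: Pa²(3L − a)/(6EI) = 2790/EI
  δ_0 = 14900/EI
Tip deflection under a unit load at B: L³/(3EI) = 114.3/EI.
With EI = 75000 kN·m²: δ_0 = 0.19867 m and δ_{BB} = 0.001524 m/kN.
Compatibility — the spring shortens by R_B/k under the reaction it provides: δ_0 − R_B·δ_{BB} = R_B/k. With 1/k = 0.000091 m/kN, R_B = δ_0 / (δ_{BB} + 1/k) = 0.19867 / (0.001524 + 0.000091) = 123 kN.
Moment equilibrium about A: M_A = Σ(load moments about A) − R_B·L = 1177 − 123×7 = 315.8 kN·m.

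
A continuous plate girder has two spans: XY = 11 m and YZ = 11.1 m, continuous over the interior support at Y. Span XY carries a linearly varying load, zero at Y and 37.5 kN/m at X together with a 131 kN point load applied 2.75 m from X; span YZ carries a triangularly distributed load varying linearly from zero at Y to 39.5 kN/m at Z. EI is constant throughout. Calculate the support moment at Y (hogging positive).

M_Y = 358.4 kN·m

Release continuity at Y by inserting a hinge; the redundant is the internal moment M_Y. The primary structure is two simply-supported spans XY and YZ.
Discontinuity in slope at Y on the released structure — sum the simple-span end rotations:
  span XY: triangular load, peak 37.5: 7w₀L³/(360EI) = 970.5/EI
  span XY: point load 131 at a = 2.75: Pab(L + a)/(6LEI) = 619.2/EI
  span YZ: triangular load, peak 39.5: 7w₀L³/(360EI) = 1050/EI
  relative rotation θ_0 = (1590 + 1050)/EI = 2640/EI
A unit hogging moment at Y produces rotation L₁/(3EI) + L₂/(3EI) = 7.367/EI.
Slope continuity at Y: θ_0 = M_Y·7.367/EI, so M_Y = 2640/7.367 = 358.4 kN·m (hogging).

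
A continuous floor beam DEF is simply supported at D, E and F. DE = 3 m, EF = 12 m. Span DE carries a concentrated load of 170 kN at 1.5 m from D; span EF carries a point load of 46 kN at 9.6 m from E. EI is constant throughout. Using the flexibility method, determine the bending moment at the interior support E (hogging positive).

M_E = 61.52 kN·m

Insert a hinge at E; M_E is the redundant, and each span becomes simply supported.
Discontinuity in slope at E on the released structure — sum the simple-span end rotations:
  span DE: point load 170 at a = 1.5: Pab(L + a)/(6LEI) = 95.62/EI
  span EF: point load 46 at a = 9.6: Pab(L + b)/(6LEI) = 212/EI
  relative rotation θ_0 = (95.62 + 212)/EI = 307.6/EI
A unit hogging moment at E produces rotation L₁/(3EI) + L₂/(3EI) = 5/EI.
Slope continuity at E: θ_0 = M_E·5/EI, so M_E = 307.6/5 = 61.52 kN·m (hogging).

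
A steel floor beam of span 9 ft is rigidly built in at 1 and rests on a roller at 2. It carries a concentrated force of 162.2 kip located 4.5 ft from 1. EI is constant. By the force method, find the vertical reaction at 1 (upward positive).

R_1 = 111.5 kip

Choose R_2 as the redundant. The primary structure is the cantilever fixed at 1.
Primary-structure tip deflection at 2 by superposition:
  point load 162.2 at a = 4.5: Pa²(3L − a)/(6EI) = 12317/EI
Tip deflection under a unit load at 2: L³/(3EI) = 243/EI.
Compatibility at 2: δ_0 − R_2·δ_{22} = 0, so R_2 = 12317/243 = 50.69 kip.
Vertical equilibrium: R_1 = ΣP − R_2 = 162.2 − 50.69 = 111.5 kip.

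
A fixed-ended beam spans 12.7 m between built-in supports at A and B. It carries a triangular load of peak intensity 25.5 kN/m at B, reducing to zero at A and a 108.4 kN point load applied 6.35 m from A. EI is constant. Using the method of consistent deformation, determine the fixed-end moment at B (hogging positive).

Release both end moments; the primary structure is a simply-supported span AB with redundants M_A and M_B.
End rotations of the released simple span under the applied load (×1/EI):
  at A: triangular load, peak 25.5: 7w₀L³/(360EI) = 1016/EI
  at B: triangular load, peak 25.5: w₀L³/(45EI) = 1161/EI
  at A: point load 108.4 at a = 6.35: Pab(L + b)/(6LEI) = 1093/EI
  at B: point load 108.4 at a = 6.35: Pab(L + a)/(6LEI) = 1093/EI
  θ_A0 = 2108/EI,  θ_B0 = 2253/EI
Flexibility coefficients: a unit moment at one end gives L/(3EI) there and L/(6EI) at the far end, so f₁₁ = f₂₂ = 4.233/EI and f₁₂ = f₂₁ = 2.117/EI.
Compatibility — zero rotation at each built-in end:
  4.233 M_A + 2.117 M_B = 2108
  2.117 M_A + 4.233 M_B = 2253
Solving the pair gives M_A = 309.2 kN·m and M_B = 377.7 kN·m (hogging).

M_B = 377.7 kN·m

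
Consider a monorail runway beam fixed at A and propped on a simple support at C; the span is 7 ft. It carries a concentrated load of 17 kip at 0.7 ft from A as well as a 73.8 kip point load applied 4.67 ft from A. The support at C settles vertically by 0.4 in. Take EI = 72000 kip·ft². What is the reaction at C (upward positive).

Release the roller at C. Primary structure: cantilever fixed at A.
Primary-structure tip deflection at C by superposition:
  point load 17 at a = 0.7: Pa²(3L − a)/(6EI) = 28.18/EI
  point load 73.8 at a = 4.67: Pa²(3L − a)/(6EI) = 4381/EI
  δ_0 = 4409/EI
Tip deflection under a unit load at C: L³/(3EI) = 114.3/EI.
With EI = 72000 kip·ft²: δ_0 = 0.061232 ft and δ_{CC} = 0.001588 ft/kip.
Compatibility — the beam at C must follow the support down by 0.03333 ft: δ_0 − R_C·δ_{CC} = 0.03333, so R_C = (0.061232 − 0.03333)/0.001588 = 17.57 kip.

R_C = 17.57 kip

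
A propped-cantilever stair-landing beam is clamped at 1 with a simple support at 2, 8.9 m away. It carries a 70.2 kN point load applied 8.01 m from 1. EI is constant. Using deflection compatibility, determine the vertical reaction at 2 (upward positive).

R_2 = 59.71 kN

Release the roller at 2. Primary structure: cantilever fixed at 1.
Deflection at 2 on the released cantilever, summing each load's contribution:
  point load 70.2 at a = 8.01: Pa²(3L − a)/(6EI) = 14030/EI
Tip deflection under a unit load at 2: L³/(3EI) = 235/EI.
Compatibility at 2: δ_0 − R_2·δ_{22} = 0, so R_2 = 14030/235 = 59.71 kN.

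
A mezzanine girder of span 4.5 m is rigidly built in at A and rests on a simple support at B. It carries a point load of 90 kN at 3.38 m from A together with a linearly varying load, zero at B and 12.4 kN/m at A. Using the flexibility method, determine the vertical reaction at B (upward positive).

R_B = 62.67 kN

Choose R_B as the redundant. The primary structure is the cantilever fixed at A.
Primary-structure tip deflection at B by superposition:
  point load 90 at a = 3.38: Pa²(3L − a)/(6EI) = 1734/EI
  triangular load, peak 12.4 at the fixed end: w₀L⁴/(30EI) = 169.5/EI
  δ_0 = 1904/EI
Tip deflection under a unit load at B: L³/(3EI) = 30.38/EI.
Compatibility at B: δ_0 − R_B·δ_{BB} = 0, so R_B = 1904/30.38 = 62.67 kN.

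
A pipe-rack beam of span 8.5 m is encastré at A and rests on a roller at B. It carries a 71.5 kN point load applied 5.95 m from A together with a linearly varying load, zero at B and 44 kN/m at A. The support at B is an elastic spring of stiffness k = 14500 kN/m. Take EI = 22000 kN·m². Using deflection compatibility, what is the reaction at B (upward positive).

Remove the prop at B; the released (primary) structure is a cantilever built in at A.
Primary-structure tip deflection at B by superposition:
  point load 71.5 at a = 5.95: Pa²(3L − a)/(6EI) = 8248/EI
  triangular load, peak 44 at the fixed end: w₀L⁴/(30EI) = 7656/EI
  δ_0 = 15904/EI
Flexibility coefficient — unit upward force at B: δ_{BB} = L³/(3EI) = 204.7/EI.
With EI = 22000 kN·m²: δ_0 = 0.7229 m and δ_{BB} = 0.009305 m/kN.
Compatibility — the spring shortens by R_B/k under the reaction it provides: δ_0 − R_B·δ_{BB} = R_B/k. With 1/k = 0.000069 m/kN, R_B = δ_0 / (δ_{BB} + 1/k) = 0.7229 / (0.009305 + 0.000069) = 77.12 kN.

R_B = 77.12 kN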